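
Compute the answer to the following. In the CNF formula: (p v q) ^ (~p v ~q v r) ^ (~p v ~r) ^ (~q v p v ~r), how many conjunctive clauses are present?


A CNF formula is a conjunction of clauses.
Clauses are separated by ^.
Counting the conjuncts: 4 clauses.

4


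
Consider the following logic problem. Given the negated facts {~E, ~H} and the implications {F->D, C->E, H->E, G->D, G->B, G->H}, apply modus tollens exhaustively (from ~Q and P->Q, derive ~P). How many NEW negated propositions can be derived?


Initial negated facts: {~E, ~H}
Apply modus tollens to closure:
  ~E and C->E  =>  ~C
  ~H and G->H  =>  ~G
Final negated: {~C, ~E, ~G, ~H}
New negations: {~C, ~G}
Count = 2

2


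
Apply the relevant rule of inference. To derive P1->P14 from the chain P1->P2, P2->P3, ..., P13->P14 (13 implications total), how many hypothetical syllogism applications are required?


With 13 implications in a chain connecting 14 propositions:
P1->P2, P2->P3, ..., P13->P14
Steps needed = (number of implications) - 1 = 13 - 1 = 12

12


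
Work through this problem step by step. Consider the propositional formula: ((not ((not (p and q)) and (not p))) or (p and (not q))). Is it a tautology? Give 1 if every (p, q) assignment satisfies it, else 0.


Check all 4 assignments:
p=0, q=0: 0
p=0, q=1: 0
p=1, q=0: 1
p=1, q=1: 1
Satisfying count = 2/4.
Tautology iff count = 4: no.

0


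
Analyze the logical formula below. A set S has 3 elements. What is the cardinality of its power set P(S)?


The power set of a set with n elements has 2^n elements.
|P(S)| = 2^3 = 8

8


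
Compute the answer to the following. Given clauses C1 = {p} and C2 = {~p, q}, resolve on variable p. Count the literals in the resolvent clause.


Remove p from C1 and ~p from C2.
C1 remainder: {}
C2 remainder: {q}
Union (resolvent): {q}
Resolvent has 1 literal(s).

1


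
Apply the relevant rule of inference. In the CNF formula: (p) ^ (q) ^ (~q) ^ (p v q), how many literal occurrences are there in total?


Counting literals in each clause:
Clause 1: 1 literal(s)
Clause 2: 1 literal(s)
Clause 3: 1 literal(s)
Clause 4: 2 literal(s)
Total = 5

5


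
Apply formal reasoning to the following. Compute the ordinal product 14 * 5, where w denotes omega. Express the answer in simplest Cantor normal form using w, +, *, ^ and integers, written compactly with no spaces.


Compute 14 * 5.
Ordinal * is associative and left-distributive over +, but NOT commutative; for finite n>1, n*w = w but w*n stays w*n.
Both finite; ordinal * agrees with natural *: 14 * 5 = 70.
Result = 70

70


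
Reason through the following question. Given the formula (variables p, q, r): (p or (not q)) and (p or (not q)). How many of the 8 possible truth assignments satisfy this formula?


Evaluate all 8 assignments for p, q, r:
p=0, q=0, r=0: 1
p=0, q=0, r=1: 1
p=0, q=1, r=0: 0
p=0, q=1, r=1: 0
p=1, q=0, r=0: 1
p=1, q=0, r=1: 1
p=1, q=1, r=0: 1
p=1, q=1, r=1: 1
Satisfying count = 6

6


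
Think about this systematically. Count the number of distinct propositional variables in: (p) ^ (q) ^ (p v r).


Identify each variable that appears in the formula.
Variables found: p, q, r
Count = 3

3


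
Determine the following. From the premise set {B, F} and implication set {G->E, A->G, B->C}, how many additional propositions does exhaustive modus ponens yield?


Initial facts: {B, F}
Apply modus ponens to closure:
  B and B->C  =>  C
Final known: {B, C, F}
New propositions: {C}
Count = 1

1


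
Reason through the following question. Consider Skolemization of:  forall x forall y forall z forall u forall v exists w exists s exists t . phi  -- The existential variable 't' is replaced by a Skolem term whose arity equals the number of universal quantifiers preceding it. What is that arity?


Quantifier prefix: forall x forall y forall z forall u forall v exists w exists s exists t
't' is existentially quantified at position 8.
Universal variables preceding it: x, y, z, u, v
Skolem function arity = 5

5


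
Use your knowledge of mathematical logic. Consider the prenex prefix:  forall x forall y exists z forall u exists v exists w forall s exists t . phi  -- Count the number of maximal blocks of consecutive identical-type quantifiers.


Quantifier-type sequence: A A E A E E A E  (A=forall, E=exists)
Group into maximal same-type runs:
  Ax2 | Ex1 | Ax1 | Ex2 | Ax1 | Ex1
Number of blocks = 6

6


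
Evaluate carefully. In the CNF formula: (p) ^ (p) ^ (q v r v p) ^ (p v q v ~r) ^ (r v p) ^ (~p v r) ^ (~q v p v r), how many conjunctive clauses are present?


A CNF formula is a conjunction of clauses.
Clauses are separated by ^.
Counting the conjuncts: 7 clauses.

7


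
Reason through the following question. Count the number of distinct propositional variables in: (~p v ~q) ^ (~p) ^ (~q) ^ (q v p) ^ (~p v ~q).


Identify each variable that appears in the formula.
Variables found: p, q
Count = 2

2


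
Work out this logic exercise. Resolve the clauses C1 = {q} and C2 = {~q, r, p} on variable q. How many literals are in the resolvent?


Remove q from C1 and ~q from C2.
C1 remainder: {}
C2 remainder: {r, p}
Union (resolvent): {p, r}
Resolvent has 2 literal(s).

2


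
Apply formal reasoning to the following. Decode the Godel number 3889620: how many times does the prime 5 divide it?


Factorize 3889620 by dividing by 5 repeatedly.
Division steps: 5 divides 3889620 exactly 1 time(s).
Exponent of 5 = 1

1


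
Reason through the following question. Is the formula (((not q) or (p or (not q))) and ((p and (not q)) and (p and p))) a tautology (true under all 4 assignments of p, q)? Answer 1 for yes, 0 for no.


Check all 4 assignments:
p=0, q=0: 0
p=0, q=1: 0
p=1, q=0: 1
p=1, q=1: 0
Satisfying count = 1/4.
Tautology iff count = 4: no.

0


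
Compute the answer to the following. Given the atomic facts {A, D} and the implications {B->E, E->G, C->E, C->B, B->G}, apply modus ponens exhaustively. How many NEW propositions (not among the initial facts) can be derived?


Initial facts: {A, D}
Apply modus ponens to closure:
  (no implication fires)
Final known: {A, D}
New propositions: {(none)}
Count = 0

0


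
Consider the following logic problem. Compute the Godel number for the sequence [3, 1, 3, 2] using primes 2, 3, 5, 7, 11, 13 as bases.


Encode each element as an exponent of the corresponding prime:
  2^3 = 8
  3^1 = 3
  5^3 = 125
  7^2 = 49
Product = 8 * 3 * 125 * 49 = 147000

147000


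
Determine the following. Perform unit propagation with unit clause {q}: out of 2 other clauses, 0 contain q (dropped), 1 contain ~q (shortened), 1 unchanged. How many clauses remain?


Satisfied (removed): 0
Shortened (remain): 1
Unchanged (remain): 1
Remaining = 1 + 1 = 2

2


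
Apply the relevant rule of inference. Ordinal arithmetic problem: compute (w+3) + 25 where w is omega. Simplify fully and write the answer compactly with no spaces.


Compute (w+3) + 25.
Ordinal + is associative but NOT commutative; for finite n>0, n + w = w but w + n stays w+n.
By associativity: (w+3) + 25 = w + (3+25) = w+28.
Result = w+28

w+28


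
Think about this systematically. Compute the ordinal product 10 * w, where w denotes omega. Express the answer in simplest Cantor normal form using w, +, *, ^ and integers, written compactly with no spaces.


Compute 10 * w.
Ordinal * is associative and left-distributive over +, but NOT commutative; for finite n>1, n*w = w but w*n stays w*n.
For finite n>0, n * w = sup{n*k : k<w} = w. So 10 * w = w.
Result = w

w


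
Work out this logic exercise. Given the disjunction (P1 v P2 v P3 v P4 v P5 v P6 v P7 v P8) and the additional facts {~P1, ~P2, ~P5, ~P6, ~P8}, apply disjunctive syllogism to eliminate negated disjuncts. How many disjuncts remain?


Original disjuncts (8): P1, P2, P3, P4, P5, P6, P7, P8
Negated (eliminate): ~P1, ~P2, ~P5, ~P6, ~P8
Remaining disjuncts: P3, P4, P7
Count = 8 - 5 = 3

3


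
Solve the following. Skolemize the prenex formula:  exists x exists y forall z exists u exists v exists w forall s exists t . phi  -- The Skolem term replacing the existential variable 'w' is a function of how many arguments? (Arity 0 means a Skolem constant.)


Quantifier prefix: exists x exists y forall z exists u exists v exists w forall s exists t
'w' is existentially quantified at position 6.
Universal variables preceding it: z
Skolem function arity = 1

1


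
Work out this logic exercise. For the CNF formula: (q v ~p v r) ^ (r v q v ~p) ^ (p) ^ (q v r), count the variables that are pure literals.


Check each variable for pure literal status:
p: mixed (not pure)
q: pure positive
r: pure positive
Pure literal count = 2

2


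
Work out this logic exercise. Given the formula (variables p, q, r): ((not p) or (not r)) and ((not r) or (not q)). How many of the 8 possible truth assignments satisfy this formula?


Evaluate all 8 assignments for p, q, r:
p=0, q=0, r=0: 1
p=0, q=0, r=1: 1
p=0, q=1, r=0: 1
p=0, q=1, r=1: 0
p=1, q=0, r=0: 1
p=1, q=0, r=1: 0
p=1, q=1, r=0: 1
p=1, q=1, r=1: 0
Satisfying count = 5

5


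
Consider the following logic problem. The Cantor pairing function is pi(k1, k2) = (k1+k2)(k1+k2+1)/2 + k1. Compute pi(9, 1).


k1 + k2 = 10
(k1+k2)(k1+k2+1)/2 = 10 * 11 / 2 = 55
pi = 55 + 9 = 64

64


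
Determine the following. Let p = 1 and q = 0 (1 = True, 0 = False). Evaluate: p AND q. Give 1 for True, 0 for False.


p = 1, q = 0
Operation: p AND q
Evaluate: 1 AND 0 = 0

0


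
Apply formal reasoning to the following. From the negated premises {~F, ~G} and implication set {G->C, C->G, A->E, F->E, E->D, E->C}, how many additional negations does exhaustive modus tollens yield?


Initial negated facts: {~F, ~G}
Apply modus tollens to closure:
  ~G and C->G  =>  ~C
  ~C and E->C  =>  ~E
  ~E and A->E  =>  ~A
Final negated: {~A, ~C, ~E, ~F, ~G}
New negations: {~A, ~C, ~E}
Count = 3

3


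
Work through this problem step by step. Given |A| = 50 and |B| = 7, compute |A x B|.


The Cartesian product A x B contains all ordered pairs (a, b).
|A x B| = |A| * |B| = 50 * 7 = 350

350


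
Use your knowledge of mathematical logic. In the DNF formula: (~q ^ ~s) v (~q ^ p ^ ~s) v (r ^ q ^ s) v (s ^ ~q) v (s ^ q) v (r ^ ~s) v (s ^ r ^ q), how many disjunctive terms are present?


A DNF formula is a disjunction of terms (conjunctions).
Terms are separated by v.
Counting the disjuncts: 7 terms.

7


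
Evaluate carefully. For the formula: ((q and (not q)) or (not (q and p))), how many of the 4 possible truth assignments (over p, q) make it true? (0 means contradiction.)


Check all 4 assignments:
p=0, q=0: 1
p=0, q=1: 1
p=1, q=0: 1
p=1, q=1: 0
Count of True = 3

3


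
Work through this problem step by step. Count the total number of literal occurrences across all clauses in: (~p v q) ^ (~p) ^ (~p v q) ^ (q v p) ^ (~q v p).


Counting literals in each clause:
Clause 1: 2 literal(s)
Clause 2: 1 literal(s)
Clause 3: 2 literal(s)
Clause 4: 2 literal(s)
Clause 5: 2 literal(s)
Total = 9

9


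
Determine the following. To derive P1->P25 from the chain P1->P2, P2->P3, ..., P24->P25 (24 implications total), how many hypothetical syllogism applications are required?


With 24 implications in a chain connecting 25 propositions:
P1->P2, P2->P3, ..., P24->P25
Steps needed = (number of implications) - 1 = 24 - 1 = 23

23


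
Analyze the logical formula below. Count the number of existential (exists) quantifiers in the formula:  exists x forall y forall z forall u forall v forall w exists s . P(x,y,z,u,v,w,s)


Quantifier prefix: exists x forall y forall z forall u forall v forall w exists s
Mark each quantifier type:
  E U U U U U E
Universal count = 5, Existential count = 2
Asked for existential (exists) quantifiers: 2

2


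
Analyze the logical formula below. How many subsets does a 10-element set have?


The power set of a set with n elements has 2^n elements.
|P(S)| = 2^10 = 1024

1024


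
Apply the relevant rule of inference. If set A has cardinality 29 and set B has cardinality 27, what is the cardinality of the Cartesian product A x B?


The Cartesian product A x B contains all ordered pairs (a, b).
|A x B| = |A| * |B| = 29 * 27 = 783

783


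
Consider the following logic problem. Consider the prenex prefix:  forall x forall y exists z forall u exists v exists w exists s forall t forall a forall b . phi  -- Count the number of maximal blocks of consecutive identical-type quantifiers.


Quantifier-type sequence: A A E A E E E A A A  (A=forall, E=exists)
Group into maximal same-type runs:
  Ax2 | Ex1 | Ax1 | Ex3 | Ax3
Number of blocks = 5

5


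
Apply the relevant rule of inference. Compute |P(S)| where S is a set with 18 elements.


The power set of a set with n elements has 2^n elements.
|P(S)| = 2^18 = 262144

262144


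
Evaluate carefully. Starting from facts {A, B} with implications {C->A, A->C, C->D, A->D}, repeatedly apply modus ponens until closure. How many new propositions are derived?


Initial facts: {A, B}
Apply modus ponens to closure:
  A and A->C  =>  C
  C and C->D  =>  D
Final known: {A, B, C, D}
New propositions: {C, D}
Count = 2

2


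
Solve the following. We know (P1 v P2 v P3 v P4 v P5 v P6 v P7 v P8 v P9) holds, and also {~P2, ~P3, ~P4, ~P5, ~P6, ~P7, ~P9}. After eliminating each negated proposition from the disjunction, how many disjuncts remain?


Original disjuncts (9): P1, P2, P3, P4, P5, P6, P7, P8, P9
Negated (eliminate): ~P2, ~P3, ~P4, ~P5, ~P6, ~P7, ~P9
Remaining disjuncts: P1, P8
Count = 9 - 7 = 2

2


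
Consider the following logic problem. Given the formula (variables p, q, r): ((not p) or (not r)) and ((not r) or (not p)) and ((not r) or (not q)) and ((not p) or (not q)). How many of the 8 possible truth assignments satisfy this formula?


Evaluate all 8 assignments for p, q, r:
p=0, q=0, r=0: 1
p=0, q=0, r=1: 1
p=0, q=1, r=0: 1
p=0, q=1, r=1: 0
p=1, q=0, r=0: 1
p=1, q=0, r=1: 0
p=1, q=1, r=0: 0
p=1, q=1, r=1: 0
Satisfying count = 4

4


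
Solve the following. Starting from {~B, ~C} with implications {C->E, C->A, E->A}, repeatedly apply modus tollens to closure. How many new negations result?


Initial negated facts: {~B, ~C}
Apply modus tollens to closure:
  (no implication fires)
Final negated: {~B, ~C}
New negations: {(none)}
Count = 0

0


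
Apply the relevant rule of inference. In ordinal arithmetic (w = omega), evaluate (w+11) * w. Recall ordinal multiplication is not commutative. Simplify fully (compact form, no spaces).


Compute (w+11) * w.
Ordinal * is associative and left-distributive over +, but NOT commutative; for finite n>1, n*w = w but w*n stays w*n.
(w+11) * w = sup{(w+11)*k : k<w} = sup{w*k+11} = w^2 (the +11 tail is absorbed in the limit).
Result = w^2

w^2


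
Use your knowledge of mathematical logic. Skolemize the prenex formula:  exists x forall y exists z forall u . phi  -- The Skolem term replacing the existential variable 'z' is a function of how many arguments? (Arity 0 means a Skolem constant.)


Quantifier prefix: exists x forall y exists z forall u
'z' is existentially quantified at position 3.
Universal variables preceding it: y
Skolem function arity = 1

1


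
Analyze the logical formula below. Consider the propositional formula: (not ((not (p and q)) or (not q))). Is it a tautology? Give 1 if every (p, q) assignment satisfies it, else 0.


Check all 4 assignments:
p=0, q=0: 0
p=0, q=1: 0
p=1, q=0: 0
p=1, q=1: 1
Satisfying count = 1/4.
Tautology iff count = 4: no.

0


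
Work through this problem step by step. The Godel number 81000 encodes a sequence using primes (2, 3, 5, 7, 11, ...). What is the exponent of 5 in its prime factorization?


Factorize 81000 by dividing by 5 repeatedly.
Division steps: 5 divides 81000 exactly 3 time(s).
Exponent of 5 = 3

3


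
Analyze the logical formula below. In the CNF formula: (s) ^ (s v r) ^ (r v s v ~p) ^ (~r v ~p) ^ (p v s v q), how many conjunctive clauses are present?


A CNF formula is a conjunction of clauses.
Clauses are separated by ^.
Counting the conjuncts: 5 clauses.

5


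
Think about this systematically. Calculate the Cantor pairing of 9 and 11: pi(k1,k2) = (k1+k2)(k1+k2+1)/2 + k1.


k1 + k2 = 20
(k1+k2)(k1+k2+1)/2 = 20 * 21 / 2 = 210
pi = 210 + 9 = 219

219


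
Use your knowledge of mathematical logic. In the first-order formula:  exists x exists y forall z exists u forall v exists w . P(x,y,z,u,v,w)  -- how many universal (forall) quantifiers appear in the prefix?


Quantifier prefix: exists x exists y forall z exists u forall v exists w
Mark each quantifier type:
  E E U E U E
Universal count = 2, Existential count = 4
Asked for universal (forall) quantifiers: 2

2


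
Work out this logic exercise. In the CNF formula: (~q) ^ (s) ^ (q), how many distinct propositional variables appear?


Identify each variable that appears in the formula.
Variables found: q, s
Count = 2

2


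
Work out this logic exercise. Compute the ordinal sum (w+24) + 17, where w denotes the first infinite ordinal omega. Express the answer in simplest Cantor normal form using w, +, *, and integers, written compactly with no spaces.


Compute (w+24) + 17.
Ordinal + is associative but NOT commutative; for finite n>0, n + w = w but w + n stays w+n.
By associativity: (w+24) + 17 = w + (24+17) = w+41.
Result = w+41

w+41


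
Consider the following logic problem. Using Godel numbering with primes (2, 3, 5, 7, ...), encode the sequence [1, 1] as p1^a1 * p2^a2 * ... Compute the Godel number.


Encode each element as an exponent of the corresponding prime:
  2^1 = 2
  3^1 = 3
Product = 2 * 3 = 6

6


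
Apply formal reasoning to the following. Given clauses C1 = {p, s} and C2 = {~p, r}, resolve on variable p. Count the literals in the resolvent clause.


Remove p from C1 and ~p from C2.
C1 remainder: {s}
C2 remainder: {r}
Union (resolvent): {r, s}
Resolvent has 2 literal(s).

2


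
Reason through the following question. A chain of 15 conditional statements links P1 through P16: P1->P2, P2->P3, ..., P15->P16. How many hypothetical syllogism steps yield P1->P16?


With 15 implications in a chain connecting 16 propositions:
P1->P2, P2->P3, ..., P15->P16
Steps needed = (number of implications) - 1 = 15 - 1 = 14

14


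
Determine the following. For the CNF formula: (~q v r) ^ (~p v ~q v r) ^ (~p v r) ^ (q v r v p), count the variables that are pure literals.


Check each variable for pure literal status:
p: mixed (not pure)
q: mixed (not pure)
r: pure positive
Pure literal count = 1

1


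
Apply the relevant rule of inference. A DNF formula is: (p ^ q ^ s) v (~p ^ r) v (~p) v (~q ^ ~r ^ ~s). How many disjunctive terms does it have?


A DNF formula is a disjunction of terms (conjunctions).
Terms are separated by v.
Counting the disjuncts: 4 terms.

4


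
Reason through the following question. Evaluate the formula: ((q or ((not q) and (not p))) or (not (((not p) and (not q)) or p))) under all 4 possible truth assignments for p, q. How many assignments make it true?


Check all 4 assignments:
p=0, q=0: 1
p=0, q=1: 1
p=1, q=0: 0
p=1, q=1: 1
Count of True = 3

3


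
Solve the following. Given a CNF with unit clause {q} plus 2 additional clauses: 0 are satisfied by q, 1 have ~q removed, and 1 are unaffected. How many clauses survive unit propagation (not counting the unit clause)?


Satisfied (removed): 0
Shortened (remain): 1
Unchanged (remain): 1
Remaining = 1 + 1 = 2

2


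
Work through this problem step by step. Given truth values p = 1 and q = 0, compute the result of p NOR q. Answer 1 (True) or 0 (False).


p = 1, q = 0
Operation: p NOR q
Evaluate: 1 NOR 0 = 0

0


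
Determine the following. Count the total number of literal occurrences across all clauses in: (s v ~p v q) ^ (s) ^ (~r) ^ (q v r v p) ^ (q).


Counting literals in each clause:
Clause 1: 3 literal(s)
Clause 2: 1 literal(s)
Clause 3: 1 literal(s)
Clause 4: 3 literal(s)
Clause 5: 1 literal(s)
Total = 9

9


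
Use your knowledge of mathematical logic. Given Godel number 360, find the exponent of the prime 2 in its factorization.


Factorize 360 by dividing by 2 repeatedly.
Division steps: 2 divides 360 exactly 3 time(s).
Exponent of 2 = 3

3


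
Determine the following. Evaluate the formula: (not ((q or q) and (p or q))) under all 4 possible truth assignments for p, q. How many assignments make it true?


Check all 4 assignments:
p=0, q=0: 1
p=0, q=1: 0
p=1, q=0: 1
p=1, q=1: 0
Count of True = 2

2


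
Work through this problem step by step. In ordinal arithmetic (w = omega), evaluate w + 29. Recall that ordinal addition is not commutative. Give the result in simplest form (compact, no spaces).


Compute w + 29.
Ordinal + is associative but NOT commutative; for finite n>0, n + w = w but w + n stays w+n.
w + 29 is already in normal form (a successor ordinal beyond w).
Result = w+29

w+29


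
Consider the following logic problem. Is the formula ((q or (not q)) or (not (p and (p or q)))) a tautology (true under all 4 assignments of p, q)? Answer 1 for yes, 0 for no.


Check all 4 assignments:
p=0, q=0: 1
p=0, q=1: 1
p=1, q=0: 1
p=1, q=1: 1
Satisfying count = 4/4.
Tautology iff count = 4: yes.

1


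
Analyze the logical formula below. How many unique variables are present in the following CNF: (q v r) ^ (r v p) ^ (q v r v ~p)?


Identify each variable that appears in the formula.
Variables found: p, q, r
Count = 3

3


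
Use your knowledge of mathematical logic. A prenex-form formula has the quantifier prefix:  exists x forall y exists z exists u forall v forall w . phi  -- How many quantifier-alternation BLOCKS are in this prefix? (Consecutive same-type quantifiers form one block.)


Quantifier-type sequence: E A E E A A  (A=forall, E=exists)
Group into maximal same-type runs:
  Ex1 | Ax1 | Ex2 | Ax2
Number of blocks = 4

4


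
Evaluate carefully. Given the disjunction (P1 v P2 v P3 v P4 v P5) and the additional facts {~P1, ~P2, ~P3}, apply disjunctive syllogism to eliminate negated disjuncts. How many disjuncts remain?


Original disjuncts (5): P1, P2, P3, P4, P5
Negated (eliminate): ~P1, ~P2, ~P3
Remaining disjuncts: P4, P5
Count = 5 - 3 = 2

2


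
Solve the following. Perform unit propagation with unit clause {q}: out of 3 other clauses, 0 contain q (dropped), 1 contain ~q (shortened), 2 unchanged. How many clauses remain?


Satisfied (removed): 0
Shortened (remain): 1
Unchanged (remain): 2
Remaining = 1 + 2 = 3

3


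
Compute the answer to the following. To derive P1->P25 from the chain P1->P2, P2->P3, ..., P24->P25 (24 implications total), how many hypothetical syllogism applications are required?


With 24 implications in a chain connecting 25 propositions:
P1->P2, P2->P3, ..., P24->P25
Steps needed = (number of implications) - 1 = 24 - 1 = 23

23


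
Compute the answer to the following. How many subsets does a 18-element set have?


The power set of a set with n elements has 2^n elements.
|P(S)| = 2^18 = 262144

262144


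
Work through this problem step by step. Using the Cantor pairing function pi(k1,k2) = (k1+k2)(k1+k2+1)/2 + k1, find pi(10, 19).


k1 + k2 = 29
(k1+k2)(k1+k2+1)/2 = 29 * 30 / 2 = 435
pi = 435 + 10 = 445

445


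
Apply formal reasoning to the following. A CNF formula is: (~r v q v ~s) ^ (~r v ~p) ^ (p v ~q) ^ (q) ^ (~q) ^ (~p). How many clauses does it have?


A CNF formula is a conjunction of clauses.
Clauses are separated by ^.
Counting the conjuncts: 6 clauses.

6


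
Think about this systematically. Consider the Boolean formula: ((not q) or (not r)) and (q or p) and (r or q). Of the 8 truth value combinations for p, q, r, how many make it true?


Evaluate all 8 assignments for p, q, r:
p=0, q=0, r=0: 0
p=0, q=0, r=1: 0
p=0, q=1, r=0: 1
p=0, q=1, r=1: 0
p=1, q=0, r=0: 0
p=1, q=0, r=1: 1
p=1, q=1, r=0: 1
p=1, q=1, r=1: 0
Satisfying count = 3

3


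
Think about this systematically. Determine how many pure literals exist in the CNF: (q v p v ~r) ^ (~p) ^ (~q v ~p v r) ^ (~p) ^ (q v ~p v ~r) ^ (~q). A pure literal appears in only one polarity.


Check each variable for pure literal status:
p: mixed (not pure)
q: mixed (not pure)
r: mixed (not pure)
Pure literal count = 0

0


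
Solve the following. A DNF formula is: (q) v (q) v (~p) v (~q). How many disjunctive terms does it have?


A DNF formula is a disjunction of terms (conjunctions).
Terms are separated by v.
Counting the disjuncts: 4 terms.

4


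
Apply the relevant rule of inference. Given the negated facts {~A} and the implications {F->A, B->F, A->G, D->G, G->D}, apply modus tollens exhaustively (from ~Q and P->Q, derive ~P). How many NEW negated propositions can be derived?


Initial negated facts: {~A}
Apply modus tollens to closure:
  ~A and F->A  =>  ~F
  ~F and B->F  =>  ~B
Final negated: {~A, ~B, ~F}
New negations: {~B, ~F}
Count = 2

2


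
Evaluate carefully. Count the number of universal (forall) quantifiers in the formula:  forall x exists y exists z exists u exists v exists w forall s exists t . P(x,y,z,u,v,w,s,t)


Quantifier prefix: forall x exists y exists z exists u exists v exists w forall s exists t
Mark each quantifier type:
  U E E E E E U E
Universal count = 2, Existential count = 6
Asked for universal (forall) quantifiers: 2

2


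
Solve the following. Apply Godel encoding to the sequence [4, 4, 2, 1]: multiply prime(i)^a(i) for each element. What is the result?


Encode each element as an exponent of the corresponding prime:
  2^4 = 16
  3^4 = 81
  5^2 = 25
  7^1 = 7
Product = 16 * 81 * 25 * 7 = 226800

226800


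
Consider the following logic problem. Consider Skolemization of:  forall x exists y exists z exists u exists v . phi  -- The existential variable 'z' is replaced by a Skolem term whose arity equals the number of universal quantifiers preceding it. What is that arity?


Quantifier prefix: forall x exists y exists z exists u exists v
'z' is existentially quantified at position 3.
Universal variables preceding it: x
Skolem function arity = 1

1


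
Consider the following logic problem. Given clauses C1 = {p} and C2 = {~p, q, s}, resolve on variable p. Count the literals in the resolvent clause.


Remove p from C1 and ~p from C2.
C1 remainder: {}
C2 remainder: {q, s}
Union (resolvent): {q, s}
Resolvent has 2 literal(s).

2


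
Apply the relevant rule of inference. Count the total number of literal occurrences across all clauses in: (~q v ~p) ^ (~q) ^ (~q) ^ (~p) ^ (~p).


Counting literals in each clause:
Clause 1: 2 literal(s)
Clause 2: 1 literal(s)
Clause 3: 1 literal(s)
Clause 4: 1 literal(s)
Clause 5: 1 literal(s)
Total = 6

6


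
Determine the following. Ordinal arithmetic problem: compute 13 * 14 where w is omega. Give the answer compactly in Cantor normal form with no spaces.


Compute 13 * 14.
Ordinal * is associative and left-distributive over +, but NOT commutative; for finite n>1, n*w = w but w*n stays w*n.
Both finite; ordinal * agrees with natural *: 13 * 14 = 182.
Result = 182

182


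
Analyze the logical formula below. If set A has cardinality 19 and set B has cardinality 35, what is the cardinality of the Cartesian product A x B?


The Cartesian product A x B contains all ordered pairs (a, b).
|A x B| = |A| * |B| = 19 * 35 = 665

665


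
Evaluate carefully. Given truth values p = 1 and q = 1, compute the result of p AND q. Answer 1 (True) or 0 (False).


p = 1, q = 1
Operation: p AND q
Evaluate: 1 AND 1 = 1

1


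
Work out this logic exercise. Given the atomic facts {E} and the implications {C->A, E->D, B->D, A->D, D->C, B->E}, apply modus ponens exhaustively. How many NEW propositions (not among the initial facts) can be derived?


Initial facts: {E}
Apply modus ponens to closure:
  E and E->D  =>  D
  D and D->C  =>  C
  C and C->A  =>  A
Final known: {A, C, D, E}
New propositions: {A, C, D}
Count = 3

3


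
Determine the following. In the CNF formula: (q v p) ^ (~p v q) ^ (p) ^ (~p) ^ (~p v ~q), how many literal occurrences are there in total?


Counting literals in each clause:
Clause 1: 2 literal(s)
Clause 2: 2 literal(s)
Clause 3: 1 literal(s)
Clause 4: 1 literal(s)
Clause 5: 2 literal(s)
Total = 8

8


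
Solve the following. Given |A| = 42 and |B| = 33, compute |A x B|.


The Cartesian product A x B contains all ordered pairs (a, b).
|A x B| = |A| * |B| = 42 * 33 = 1386

1386


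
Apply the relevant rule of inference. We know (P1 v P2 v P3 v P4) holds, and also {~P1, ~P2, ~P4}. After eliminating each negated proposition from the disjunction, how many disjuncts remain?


Original disjuncts (4): P1, P2, P3, P4
Negated (eliminate): ~P1, ~P2, ~P4
Remaining disjuncts: P3
Count = 4 - 3 = 1

1


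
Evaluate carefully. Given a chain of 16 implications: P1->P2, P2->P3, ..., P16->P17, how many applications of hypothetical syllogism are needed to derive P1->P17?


With 16 implications in a chain connecting 17 propositions:
P1->P2, P2->P3, ..., P16->P17
Steps needed = (number of implications) - 1 = 16 - 1 = 15

15


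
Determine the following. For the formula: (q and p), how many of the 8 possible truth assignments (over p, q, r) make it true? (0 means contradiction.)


Check all 8 assignments:
p=0, q=0, r=0: 0
p=0, q=0, r=1: 0
p=0, q=1, r=0: 0
p=0, q=1, r=1: 0
p=1, q=0, r=0: 0
p=1, q=0, r=1: 0
p=1, q=1, r=0: 1
p=1, q=1, r=1: 1
Count of True = 2

2


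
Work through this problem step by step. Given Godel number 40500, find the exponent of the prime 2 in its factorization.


Factorize 40500 by dividing by 2 repeatedly.
Division steps: 2 divides 40500 exactly 2 time(s).
Exponent of 2 = 2

2


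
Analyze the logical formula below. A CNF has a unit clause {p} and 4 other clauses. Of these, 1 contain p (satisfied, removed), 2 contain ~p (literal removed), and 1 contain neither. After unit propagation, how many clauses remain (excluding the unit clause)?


Satisfied (removed): 1
Shortened (remain): 2
Unchanged (remain): 1
Remaining = 2 + 1 = 3

3


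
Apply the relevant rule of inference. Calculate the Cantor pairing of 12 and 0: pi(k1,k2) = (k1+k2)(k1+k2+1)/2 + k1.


k1 + k2 = 12
(k1+k2)(k1+k2+1)/2 = 12 * 13 / 2 = 78
pi = 78 + 12 = 90

90


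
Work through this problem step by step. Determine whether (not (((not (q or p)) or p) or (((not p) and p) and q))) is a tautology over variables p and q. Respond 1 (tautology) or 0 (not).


Check all 4 assignments:
p=0, q=0: 0
p=0, q=1: 1
p=1, q=0: 0
p=1, q=1: 0
Satisfying count = 1/4.
Tautology iff count = 4: no.

0


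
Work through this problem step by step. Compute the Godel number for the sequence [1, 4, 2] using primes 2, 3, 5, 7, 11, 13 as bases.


Encode each element as an exponent of the corresponding prime:
  2^1 = 2
  3^4 = 81
  5^2 = 25
Product = 2 * 81 * 25 = 4050

4050


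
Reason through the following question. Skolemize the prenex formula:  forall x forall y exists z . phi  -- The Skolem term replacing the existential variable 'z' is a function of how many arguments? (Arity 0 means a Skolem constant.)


Quantifier prefix: forall x forall y exists z
'z' is existentially quantified at position 3.
Universal variables preceding it: x, y
Skolem function arity = 2

2


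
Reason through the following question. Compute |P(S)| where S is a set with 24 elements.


The power set of a set with n elements has 2^n elements.
|P(S)| = 2^24 = 16777216

16777216


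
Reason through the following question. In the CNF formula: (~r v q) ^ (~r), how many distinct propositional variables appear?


Identify each variable that appears in the formula.
Variables found: q, r
Count = 2

2


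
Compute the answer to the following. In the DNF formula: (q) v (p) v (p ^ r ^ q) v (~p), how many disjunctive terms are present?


A DNF formula is a disjunction of terms (conjunctions).
Terms are separated by v.
Counting the disjuncts: 4 terms.

4


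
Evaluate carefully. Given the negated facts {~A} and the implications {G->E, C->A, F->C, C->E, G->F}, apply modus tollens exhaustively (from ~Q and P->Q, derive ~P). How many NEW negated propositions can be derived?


Initial negated facts: {~A}
Apply modus tollens to closure:
  ~A and C->A  =>  ~C
  ~C and F->C  =>  ~F
  ~F and G->F  =>  ~G
Final negated: {~A, ~C, ~F, ~G}
New negations: {~C, ~F, ~G}
Count = 3

3


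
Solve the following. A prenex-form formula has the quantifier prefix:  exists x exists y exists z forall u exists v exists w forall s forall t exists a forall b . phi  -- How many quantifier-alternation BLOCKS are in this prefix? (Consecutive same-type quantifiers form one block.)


Quantifier-type sequence: E E E A E E A A E A  (A=forall, E=exists)
Group into maximal same-type runs:
  Ex3 | Ax1 | Ex2 | Ax2 | Ex1 | Ax1
Number of blocks = 6

6


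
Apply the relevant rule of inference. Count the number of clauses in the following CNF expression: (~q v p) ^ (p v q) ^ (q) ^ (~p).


A CNF formula is a conjunction of clauses.
Clauses are separated by ^.
Counting the conjuncts: 4 clauses.

4


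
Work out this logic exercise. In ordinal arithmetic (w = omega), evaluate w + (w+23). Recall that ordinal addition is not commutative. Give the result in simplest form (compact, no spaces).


Compute w + (w+23).
Ordinal + is associative but NOT commutative; for finite n>0, n + w = w but w + n stays w+n.
w + (w+23) = (w+w) + 23 = w*2+23.
Result = w*2+23

w*2+23


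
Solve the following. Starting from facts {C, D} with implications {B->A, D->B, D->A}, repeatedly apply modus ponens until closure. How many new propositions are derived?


Initial facts: {C, D}
Apply modus ponens to closure:
  D and D->B  =>  B
  D and D->A  =>  A
Final known: {A, B, C, D}
New propositions: {A, B}
Count = 2

2


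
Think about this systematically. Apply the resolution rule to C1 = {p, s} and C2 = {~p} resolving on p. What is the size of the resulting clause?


Remove p from C1 and ~p from C2.
C1 remainder: {s}
C2 remainder: {}
Union (resolvent): {s}
Resolvent has 1 literal(s).

1


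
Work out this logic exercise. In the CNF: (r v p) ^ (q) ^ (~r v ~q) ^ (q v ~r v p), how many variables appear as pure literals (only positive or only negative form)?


Check each variable for pure literal status:
p: pure positive
q: mixed (not pure)
r: mixed (not pure)
Pure literal count = 1

1


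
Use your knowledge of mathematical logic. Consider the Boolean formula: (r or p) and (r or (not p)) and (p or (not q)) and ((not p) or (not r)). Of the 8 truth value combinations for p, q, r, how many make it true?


Evaluate all 8 assignments for p, q, r:
p=0, q=0, r=0: 0
p=0, q=0, r=1: 1
p=0, q=1, r=0: 0
p=0, q=1, r=1: 0
p=1, q=0, r=0: 0
p=1, q=0, r=1: 0
p=1, q=1, r=0: 0
p=1, q=1, r=1: 0
Satisfying count = 1

1


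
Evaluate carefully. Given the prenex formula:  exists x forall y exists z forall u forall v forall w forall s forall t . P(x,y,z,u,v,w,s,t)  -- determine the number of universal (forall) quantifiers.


Quantifier prefix: exists x forall y exists z forall u forall v forall w forall s forall t
Mark each quantifier type:
  E U E U U U U U
Universal count = 6, Existential count = 2
Asked for universal (forall) quantifiers: 6

6


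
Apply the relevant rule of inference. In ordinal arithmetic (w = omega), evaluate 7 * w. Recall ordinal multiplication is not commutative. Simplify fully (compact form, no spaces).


Compute 7 * w.
Ordinal * is associative and left-distributive over +, but NOT commutative; for finite n>1, n*w = w but w*n stays w*n.
For finite n>0, n * w = sup{n*k : k<w} = w. So 7 * w = w.
Result = w

w


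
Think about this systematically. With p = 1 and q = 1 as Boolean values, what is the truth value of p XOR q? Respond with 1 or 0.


p = 1, q = 1
Operation: p XOR q
Evaluate: 1 XOR 1 = 0

0


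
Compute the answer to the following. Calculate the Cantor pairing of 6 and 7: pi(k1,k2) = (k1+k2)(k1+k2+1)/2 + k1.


k1 + k2 = 13
(k1+k2)(k1+k2+1)/2 = 13 * 14 / 2 = 91
pi = 91 + 6 = 97

97


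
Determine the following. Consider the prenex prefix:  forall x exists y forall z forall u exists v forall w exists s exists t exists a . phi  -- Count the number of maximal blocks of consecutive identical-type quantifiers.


Quantifier-type sequence: A E A A E A E E E  (A=forall, E=exists)
Group into maximal same-type runs:
  Ax1 | Ex1 | Ax2 | Ex1 | Ax1 | Ex3
Number of blocks = 6

6


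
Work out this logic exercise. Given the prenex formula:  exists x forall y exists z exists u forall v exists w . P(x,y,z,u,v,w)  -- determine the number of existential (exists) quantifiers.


Quantifier prefix: exists x forall y exists z exists u forall v exists w
Mark each quantifier type:
  E U E E U E
Universal count = 2, Existential count = 4
Asked for existential (exists) quantifiers: 4

4


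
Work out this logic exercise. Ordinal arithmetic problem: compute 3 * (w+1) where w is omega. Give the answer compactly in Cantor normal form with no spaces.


Compute 3 * (w+1).
Ordinal * is associative and left-distributive over +, but NOT commutative; for finite n>1, n*w = w but w*n stays w*n.
By left-distributivity: 3 * (w+1) = 3*w + 3*1 = w + 3 = w+3.
Result = w+3

w+3


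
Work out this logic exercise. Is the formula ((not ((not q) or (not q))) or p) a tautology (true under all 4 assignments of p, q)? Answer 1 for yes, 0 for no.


Check all 4 assignments:
p=0, q=0: 0
p=0, q=1: 1
p=1, q=0: 1
p=1, q=1: 1
Satisfying count = 3/4.
Tautology iff count = 4: no.

0


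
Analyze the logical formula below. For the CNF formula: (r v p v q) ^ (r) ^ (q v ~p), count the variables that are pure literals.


Check each variable for pure literal status:
p: mixed (not pure)
q: pure positive
r: pure positive
Pure literal count = 2

2


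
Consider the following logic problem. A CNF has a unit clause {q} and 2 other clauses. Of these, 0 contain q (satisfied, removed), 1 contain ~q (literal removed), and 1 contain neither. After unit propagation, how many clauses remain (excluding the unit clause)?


Satisfied (removed): 0
Shortened (remain): 1
Unchanged (remain): 1
Remaining = 1 + 1 = 2

2


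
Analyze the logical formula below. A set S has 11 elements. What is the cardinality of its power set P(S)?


The power set of a set with n elements has 2^n elements.
|P(S)| = 2^11 = 2048

2048


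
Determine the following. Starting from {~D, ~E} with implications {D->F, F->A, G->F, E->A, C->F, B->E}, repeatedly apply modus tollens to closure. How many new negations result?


Initial negated facts: {~D, ~E}
Apply modus tollens to closure:
  ~E and B->E  =>  ~B
Final negated: {~B, ~D, ~E}
New negations: {~B}
Count = 1

1


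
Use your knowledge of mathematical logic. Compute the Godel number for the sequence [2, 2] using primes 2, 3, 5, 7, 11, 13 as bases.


Encode each element as an exponent of the corresponding prime:
  2^2 = 4
  3^2 = 9
Product = 4 * 9 = 36

36


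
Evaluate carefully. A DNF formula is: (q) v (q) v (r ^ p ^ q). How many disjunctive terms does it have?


A DNF formula is a disjunction of terms (conjunctions).
Terms are separated by v.
Counting the disjuncts: 3 terms.

3


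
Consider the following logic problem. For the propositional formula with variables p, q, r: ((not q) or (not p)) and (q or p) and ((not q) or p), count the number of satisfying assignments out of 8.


Evaluate all 8 assignments for p, q, r:
p=0, q=0, r=0: 0
p=0, q=0, r=1: 0
p=0, q=1, r=0: 0
p=0, q=1, r=1: 0
p=1, q=0, r=0: 1
p=1, q=0, r=1: 1
p=1, q=1, r=0: 0
p=1, q=1, r=1: 0
Satisfying count = 2

2


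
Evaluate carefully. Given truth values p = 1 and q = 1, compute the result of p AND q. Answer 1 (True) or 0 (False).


p = 1, q = 1
Operation: p AND q
Evaluate: 1 AND 1 = 1

1


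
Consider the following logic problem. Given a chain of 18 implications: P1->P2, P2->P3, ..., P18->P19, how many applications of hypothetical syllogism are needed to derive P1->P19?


With 18 implications in a chain connecting 19 propositions:
P1->P2, P2->P3, ..., P18->P19
Steps needed = (number of implications) - 1 = 18 - 1 = 17

17
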